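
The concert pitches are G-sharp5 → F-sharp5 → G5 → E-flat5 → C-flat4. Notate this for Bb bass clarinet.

A#6 G#6 A6 F6 Db5

The Bb bass clarinet sounds a major ninth below written, so the written part must be a major ninth above concert — transpose each note up.
G#5 to A#6
F#5 to G#6
G5 to A6
Eb5 to F6
Cb4 to Db5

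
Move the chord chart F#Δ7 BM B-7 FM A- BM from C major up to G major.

C#Δ7 F#M F#-7 CM E- F#M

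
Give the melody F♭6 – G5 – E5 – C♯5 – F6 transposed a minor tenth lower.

Fb6 down a minor tenth is Db5.
G5: a tenth down reaches E, and 15 semitones makes it E4.
E5: a tenth down reaches C, and 15 semitones makes it C#4.
C#5 down a minor tenth is A#3.
A minor tenth down from F6 gives D5.

Db5 E4 C#4 A#3 D5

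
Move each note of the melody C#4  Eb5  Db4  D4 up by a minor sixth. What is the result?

C#4 becomes A4
Eb5 becomes Cb6
Db4 becomes Bbb4
D4 becomes Bb4

A4 Cb6 Bbb4 Bb4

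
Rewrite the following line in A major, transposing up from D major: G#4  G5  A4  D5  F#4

D#5 D6 E5 A5 C#5

D major to A major up is a perfect fifth, so every note moves up by that interval.
G#4 gives D#5
G5 gives D6
A4 gives E5
D5 gives A5
F#4 gives C#5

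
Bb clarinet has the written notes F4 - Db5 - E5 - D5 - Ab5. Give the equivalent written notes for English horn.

Bb4 Gb5 A5 G5 Db6

First find concert pitch: the Bb clarinet sounds a major second below written, so F4 Db5 E5 D5 Ab5 sounds Eb4 Cb5 D5 C5 Gb5.
Then write for English horn: it sounds a perfect fifth below written, so the part must be a perfect fifth above concert.
Eb4 → Bb4
Cb5 → Gb5
D5 → A5
C5 → G5
Gb5 → Db6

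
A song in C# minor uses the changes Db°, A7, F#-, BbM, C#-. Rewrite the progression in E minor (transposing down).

Fb° C7 A- DbM E-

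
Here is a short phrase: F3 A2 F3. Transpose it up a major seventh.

F3 up a major seventh is E4.
A major seventh up from A2 gives G#3.
F3 up a major seventh is E4.

E4 G#3 E4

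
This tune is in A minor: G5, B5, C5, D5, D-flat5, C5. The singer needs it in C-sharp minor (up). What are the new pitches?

B5 D#6 E5 F#5 F5 E5

From A up to C-sharp is a major third; apply that to each pitch.
G5 becomes B5
B5 becomes D#6
C5 becomes E5
D5 becomes F#5
Db5 becomes F5
C5 becomes E5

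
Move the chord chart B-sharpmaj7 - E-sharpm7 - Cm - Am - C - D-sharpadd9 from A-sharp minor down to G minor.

Amaj7 Dm7 Bbbm Gbm Bbb Cadd9

A-sharp minor down to G minor is an augmented second; each chord root moves by that interval while the quality stays the same.
B-sharpmaj7: root B-sharp down an augmented second → A, giving Amaj7.
E-sharpm7: root E-sharp down an augmented second → D, giving Dm7.
Cm: root C down an augmented second → Bbb, giving Bbbm.
Am: root A down an augmented second → Gb, giving Gbm.
C: root C down an augmented second → Bbb, giving Bbb.
D-sharpadd9: root D-sharp down an augmented second → C, giving Cadd9.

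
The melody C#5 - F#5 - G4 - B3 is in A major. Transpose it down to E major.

A major to E major down is a perfect fourth, so every note moves down by that interval.
C#5 -> G#4
F#5 -> C#5
G4 -> D4
B3 -> F#3

G#4 C#5 D4 F#3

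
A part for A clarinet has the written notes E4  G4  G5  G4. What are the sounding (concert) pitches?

C#4 E4 E5 E4

The A clarinet sounds a minor third below written, so transpose each written note down a minor third.
E4 to C#4
G4 to E4
G5 to E5
G4 to E4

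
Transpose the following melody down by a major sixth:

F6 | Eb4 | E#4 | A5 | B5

F6 down a major sixth is Ab5.
A major sixth down from Eb4 gives Gb3.
A major sixth down from E#4 gives G#3.
A5 down a major sixth is C5.
B5 down a major sixth is D5.

Ab5 Gb3 G#3 C5 D5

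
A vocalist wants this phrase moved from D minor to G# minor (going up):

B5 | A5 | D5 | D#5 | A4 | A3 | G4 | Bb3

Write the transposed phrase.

E#6 D#6 G#5 G##5 D#5 D#4 C#5 E4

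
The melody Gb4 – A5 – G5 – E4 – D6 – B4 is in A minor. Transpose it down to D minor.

Cb4 D5 C5 A3 G5 E4

A minor to D minor down is a perfect fifth, so every note moves down by that interval.
Gb4 → Cb4
A5 → D5
G5 → C5
E4 → A3
D6 → G5
B4 → E4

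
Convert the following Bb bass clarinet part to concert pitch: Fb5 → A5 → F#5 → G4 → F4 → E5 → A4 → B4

Ebb4 G4 E4 F3 Eb3 D4 G3 A3

The Bb bass clarinet sounds a major ninth below written, so transpose each written note down a major ninth.
Fb5 becomes Ebb4
A5 becomes G4
F#5 becomes E4
G4 becomes F3
F4 becomes Eb3
E5 becomes D4
A4 becomes G3
B4 becomes A3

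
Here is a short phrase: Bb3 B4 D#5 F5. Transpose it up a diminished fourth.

Ebb4 Eb5 G5 Bbb5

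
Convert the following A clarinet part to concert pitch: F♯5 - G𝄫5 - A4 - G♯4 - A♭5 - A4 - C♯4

The A clarinet sounds a minor third below written, so transpose each written note down a minor third.
F#5 -> D#5
Gbb5 -> Ebb5
A4 -> F#4
G#4 -> E#4
Ab5 -> F5
A4 -> F#4
C#4 -> A#3

D#5 Ebb5 F#4 E#4 F5 F#4 A#3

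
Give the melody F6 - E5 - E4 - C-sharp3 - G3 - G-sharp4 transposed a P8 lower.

F5 E4 E3 C#2 G2 G#3

A perfect octave down from F6 gives F5.
A perfect octave down from E5 gives E4.
A perfect octave down from E4 gives E3.
A perfect octave down from C#3 gives C#2.
G3 down a perfect octave is G2.
A perfect octave down from G#4 gives G#3.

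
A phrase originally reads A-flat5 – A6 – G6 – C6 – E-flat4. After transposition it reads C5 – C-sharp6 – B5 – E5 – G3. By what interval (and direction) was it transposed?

From Ab5 to C5 is 6 letter names — a sixth of some quality.
C5 to Ab5 is 8 semitones, which makes it a minor sixth; the second version is lower, so the direction is down.
Checking another pair — Eb4 → G3 — gives the same interval.

down a minor sixth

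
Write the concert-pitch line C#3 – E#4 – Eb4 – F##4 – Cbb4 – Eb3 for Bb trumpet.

The Bb trumpet sounds a major second below written, so the written part must be a major second above concert — transpose each note up.
C#3 gives D#3
E#4 gives F##4
Eb4 gives F4
F##4 gives G##4
Cbb4 gives Dbb4
Eb3 gives F3

D#3 F##4 F4 G##4 Dbb4 F3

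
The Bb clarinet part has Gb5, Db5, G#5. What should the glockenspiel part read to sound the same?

Fb3 Cb3 F#3

First find concert pitch: the Bb clarinet sounds a major second below written, so Gb5 Db5 G#5 sounds Fb5 Cb5 F#5.
Then write for glockenspiel: it sounds a perfect fifteenth above written, so the part must be a perfect fifteenth below concert.
Fb5 → Fb3
Cb5 → Cb3
F#5 → F#3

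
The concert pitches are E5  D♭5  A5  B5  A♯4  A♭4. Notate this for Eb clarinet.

C#5 Bb4 F#5 G#5 F##4 F4

The Eb clarinet sounds a minor third above written, so the written part must be a minor third below concert — transpose each note down.
E5 -> C#5
Db5 -> Bb4
A5 -> F#5
B5 -> G#5
A#4 -> F##4
Ab4 -> F4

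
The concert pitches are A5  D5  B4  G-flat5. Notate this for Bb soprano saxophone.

B5 E5 C#5 Ab5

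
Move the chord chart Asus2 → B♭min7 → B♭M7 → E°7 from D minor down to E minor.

Bsus2 Cmin7 CM7 F#°7

D minor down to E minor is a minor seventh; each chord root moves by that interval while the quality stays the same.
Asus2: root A down a minor seventh → B, giving Bsus2.
B♭min7: root B♭ down a minor seventh → C, giving Cmin7.
B♭M7: root B♭ down a minor seventh → C, giving CM7.
E°7: root E down a minor seventh → F#, giving F#°7.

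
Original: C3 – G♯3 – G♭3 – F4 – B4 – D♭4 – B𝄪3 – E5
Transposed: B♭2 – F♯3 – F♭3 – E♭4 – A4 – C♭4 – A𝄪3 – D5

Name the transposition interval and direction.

down a major second

From C3 to Bb2 is 2 letter names — a second of some quality.
Bb2 to C3 is 2 semitones, which makes it a major second; the second version is lower, so the direction is down.
Checking another pair — E5 → D5 — gives the same interval.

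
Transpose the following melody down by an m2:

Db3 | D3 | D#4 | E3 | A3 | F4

C3 C#3 C##4 D#3 G#3 E4

Db3 -> C3
D3 -> C#3
D#4 -> C##4
E3 -> D#3
A3 -> G#3
F4 -> E4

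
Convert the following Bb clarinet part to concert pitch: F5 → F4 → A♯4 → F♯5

The Bb clarinet sounds a major second below written, so transpose each written note down a major second.
F5 -> Eb5
F4 -> Eb4
A#4 -> G#4
F#5 -> E5

Eb5 Eb4 G#4 E5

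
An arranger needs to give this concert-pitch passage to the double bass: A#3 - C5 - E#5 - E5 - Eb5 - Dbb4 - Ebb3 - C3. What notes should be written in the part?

A#4 C6 E#6 E6 Eb6 Dbb5 Ebb4 C4

The double bass sounds a perfect octave below written, so the written part must be a perfect octave above concert — transpose each note up.
A#3 becomes A#4
C5 becomes C6
E#5 becomes E#6
E5 becomes E6
Eb5 becomes Eb6
Dbb4 becomes Dbb5
Ebb3 becomes Ebb4
C3 becomes C4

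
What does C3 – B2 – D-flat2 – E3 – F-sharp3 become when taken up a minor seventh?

C3: a seventh up reaches B, and 10 semitones makes it Bb3.
A minor seventh up from B2 gives A3.
Db2: a seventh up reaches C, and 10 semitones makes it Cb3.
E3 up a minor seventh is D4.
A minor seventh up from F#3 gives E4.

Bb3 A3 Cb3 D4 E4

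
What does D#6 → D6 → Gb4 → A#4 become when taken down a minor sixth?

D#6 -> F##5
D6 -> F#5
Gb4 -> Bb3
A#4 -> C##4

F##5 F#5 Bb3 C##4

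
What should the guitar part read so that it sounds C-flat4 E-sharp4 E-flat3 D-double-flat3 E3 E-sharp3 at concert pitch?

Written C4 sounds as C3 on the guitar, so concert pitches are written a perfect octave up.
Cb4 → Cb5
E#4 → E#5
Eb3 → Eb4
Dbb3 → Dbb4
E3 → E4
E#3 → E#4

Cb5 E#5 Eb4 Dbb4 E4 E#4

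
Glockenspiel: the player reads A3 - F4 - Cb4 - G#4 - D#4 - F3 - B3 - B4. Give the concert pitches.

The glockenspiel sounds a perfect fifteenth above written, so transpose each written note up a perfect fifteenth.
A3 → A5
F4 → F6
Cb4 → Cb6
G#4 → G#6
D#4 → D#6
F3 → F5
B3 → B5
B4 → B6

A5 F6 Cb6 G#6 D#6 F5 B5 B6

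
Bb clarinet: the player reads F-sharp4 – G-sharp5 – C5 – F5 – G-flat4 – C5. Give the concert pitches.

E4 F#5 Bb4 Eb5 Fb4 Bb4

Written C4 on the Bb clarinet sounds as Bb3, a major second lower; apply that shift to every note.
F#4 -> E4
G#5 -> F#5
C5 -> Bb4
F5 -> Eb5
Gb4 -> Fb4
C5 -> Bb4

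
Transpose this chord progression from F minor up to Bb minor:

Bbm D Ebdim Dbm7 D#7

F minor up to Bb minor is a perfect fourth; each chord root moves by that interval while the quality stays the same.
Bbm: root Bb up a perfect fourth → Eb, giving Ebm.
D: root D up a perfect fourth → G, giving G.
Ebdim: root Eb up a perfect fourth → Ab, giving Abdim.
Dbm7: root Db up a perfect fourth → Gb, giving Gbm7.
D#7: root D# up a perfect fourth → G#, giving G#7.

Ebm G Abdim Gbm7 G#7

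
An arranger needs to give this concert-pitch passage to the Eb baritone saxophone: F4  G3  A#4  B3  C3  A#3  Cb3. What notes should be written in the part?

Written C4 sounds as Eb2 on the Eb baritone saxophone, so concert pitches are written a major thirteenth up.
F4 → D6
G3 → E5
A#4 → F##6
B3 → G#5
C3 → A4
A#3 → F##5
Cb3 → Ab4

D6 E5 F##6 G#5 A4 F##5 Ab4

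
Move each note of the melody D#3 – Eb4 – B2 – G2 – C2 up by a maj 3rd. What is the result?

F##3 G4 D#3 B2 E2

D#3 becomes F##3
Eb4 becomes G4
B2 becomes D#3
G2 becomes B2
C2 becomes E2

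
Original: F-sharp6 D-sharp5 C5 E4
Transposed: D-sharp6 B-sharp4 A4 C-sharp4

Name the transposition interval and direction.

From F#6 to D#6 is 3 letter names — a third of some quality.
D#6 to F#6 is 3 semitones, which makes it a minor third; the second version is lower, so the direction is down.
Checking another pair — E4 → C#4 — gives the same interval.

down a minor third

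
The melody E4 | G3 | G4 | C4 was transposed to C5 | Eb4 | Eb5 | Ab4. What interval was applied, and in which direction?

From E4 to C5 is 6 letter names — a sixth of some quality.
E4 to C5 is 8 semitones, which makes it a minor sixth; the second version is higher, so the direction is up.
Checking another pair — C4 → Ab4 — gives the same interval.

up a minor sixth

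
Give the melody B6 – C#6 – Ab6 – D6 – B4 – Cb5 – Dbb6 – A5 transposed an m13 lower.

D#5 E#4 C5 F#4 D#3 Eb3 Fb4 C#4

B6 becomes D#5
C#6 becomes E#4
Ab6 becomes C5
D6 becomes F#4
B4 becomes D#3
Cb5 becomes Eb3
Dbb6 becomes Fb4
A5 becomes C#4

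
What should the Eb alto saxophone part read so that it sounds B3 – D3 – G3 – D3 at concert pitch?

G#4 B3 E4 B3

The Eb alto saxophone sounds a major sixth below written, so the written part must be a major sixth above concert — transpose each note up.
B3 -> G#4
D3 -> B3
G3 -> E4
D3 -> B3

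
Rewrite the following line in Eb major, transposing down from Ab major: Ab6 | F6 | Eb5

Eb6 C6 Bb4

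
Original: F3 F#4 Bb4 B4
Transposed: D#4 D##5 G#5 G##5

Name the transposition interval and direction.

up an augmented sixth

Take the first pair: F3 → D#4. F to D spans 6 letter names, so the interval is some kind of sixth.
F3 to D#4 is 10 semitones, which makes it an augmented sixth; the second version is higher, so the direction is up.
Checking another pair — B4 → G##5 — gives the same interval.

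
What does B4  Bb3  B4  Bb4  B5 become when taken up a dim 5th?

B4 to F5
Bb3 to Fb4
B4 to F5
Bb4 to Fb5
B5 to F6

F5 Fb4 F5 Fb5 F6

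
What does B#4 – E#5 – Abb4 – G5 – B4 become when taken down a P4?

F##4 B#4 Ebb4 D5 F#4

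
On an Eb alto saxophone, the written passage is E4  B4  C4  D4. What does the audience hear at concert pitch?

Written C4 on the Eb alto saxophone sounds as Eb3, a major sixth lower; apply that shift to every note.
E4 to G3
B4 to D4
C4 to Eb3
D4 to F3

G3 D4 Eb3 F3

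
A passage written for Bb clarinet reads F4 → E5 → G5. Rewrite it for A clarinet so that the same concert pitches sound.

Gb4 F5 Ab5

First find concert pitch: the Bb clarinet sounds a major second below written, so F4 E5 G5 sounds Eb4 D5 F5.
Then write for A clarinet: it sounds a minor third below written, so the part must be a minor third above concert.
Eb4 → Gb4
D5 → F5
F5 → Ab5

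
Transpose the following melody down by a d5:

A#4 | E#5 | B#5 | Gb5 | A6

D##4 A##4 E##5 C5 D#6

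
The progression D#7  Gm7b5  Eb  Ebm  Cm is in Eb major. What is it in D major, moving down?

C##7 F#m7b5 D Dm Bm

Eb major down to D major is a minor second; each chord root moves by that interval while the quality stays the same.
D#7: root D# down a minor second → C##, giving C##7.
Gm7b5: root G down a minor second → F#, giving F#m7b5.
Eb: root Eb down a minor second → D, giving D.
Ebm: root Eb down a minor second → D, giving Dm.
Cm: root C down a minor second → B, giving Bm.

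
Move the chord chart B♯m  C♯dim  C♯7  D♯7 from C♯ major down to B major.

C♯ major down to B major is a major second; each chord root moves by that interval while the quality stays the same.
B♯m: root B♯ down a major second → A#, giving A#m.
C♯dim: root C♯ down a major second → B, giving Bdim.
C♯7: root C♯ down a major second → B, giving B7.
D♯7: root D♯ down a major second → C#, giving C#7.

A#m Bdim B7 C#7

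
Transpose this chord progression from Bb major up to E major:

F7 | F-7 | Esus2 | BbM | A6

Bb major up to E major is an augmented fourth; each chord root moves by that interval while the quality stays the same.
F7: root F up an augmented fourth → B, giving B7.
F-7: root F up an augmented fourth → B, giving B-7.
Esus2: root E up an augmented fourth → A#, giving A#sus2.
BbM: root Bb up an augmented fourth → E, giving EM.
A6: root A up an augmented fourth → D#, giving D#6.

B7 B-7 A#sus2 EM D#6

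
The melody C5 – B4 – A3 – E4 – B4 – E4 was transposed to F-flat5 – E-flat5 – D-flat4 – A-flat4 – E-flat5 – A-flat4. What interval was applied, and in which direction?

From C5 to Fb5 is 4 letter names — a fourth of some quality.
C5 to Fb5 is 4 semitones, which makes it a diminished fourth; the second version is higher, so the direction is up.
Checking another pair — E4 → Ab4 — gives the same interval.

up a diminished fourth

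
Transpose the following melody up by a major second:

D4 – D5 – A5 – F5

A major second up from D4 gives E4.
A major second up from D5 gives E5.
A major second up from A5 gives B5.
A major second up from F5 gives G5.

E4 E5 B5 G5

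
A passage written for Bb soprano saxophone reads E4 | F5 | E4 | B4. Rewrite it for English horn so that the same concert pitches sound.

A4 Bb5 A4 E5

First find concert pitch: the Bb soprano saxophone sounds a major second below written, so E4 F5 E4 B4 sounds D4 Eb5 D4 A4.
Then write for English horn: it sounds a perfect fifth below written, so the part must be a perfect fifth above concert.
D4 → A4
Eb5 → Bb5
D4 → A4
A4 → E5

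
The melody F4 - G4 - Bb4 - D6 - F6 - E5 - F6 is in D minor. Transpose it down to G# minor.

B3 C#4 E4 G#5 B5 A#4 B5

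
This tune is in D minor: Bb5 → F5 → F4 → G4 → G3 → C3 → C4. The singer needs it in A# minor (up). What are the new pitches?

F#6 C#6 C#5 D#5 D#4 G#3 G#4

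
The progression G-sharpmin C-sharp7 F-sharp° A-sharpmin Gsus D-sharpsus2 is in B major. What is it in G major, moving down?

B major down to G major is a major third; each chord root moves by that interval while the quality stays the same.
G-sharpmin: root G-sharp down a major third → E, giving Emin.
C-sharp7: root C-sharp down a major third → A, giving A7.
F-sharp°: root F-sharp down a major third → D, giving D°.
A-sharpmin: root A-sharp down a major third → F#, giving F#min.
Gsus: root G down a major third → Eb, giving Ebsus.
D-sharpsus2: root D-sharp down a major third → B, giving Bsus2.

Emin A7 D° F#min Ebsus Bsus2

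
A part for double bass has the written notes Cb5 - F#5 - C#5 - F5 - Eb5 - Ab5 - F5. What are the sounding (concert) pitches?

Cb4 F#4 C#4 F4 Eb4 Ab4 F4

Written C4 on the double bass sounds as C3, a perfect octave lower; apply that shift to every note.
Cb5 -> Cb4
F#5 -> F#4
C#5 -> C#4
F5 -> F4
Eb5 -> Eb4
Ab5 -> Ab4
F5 -> F4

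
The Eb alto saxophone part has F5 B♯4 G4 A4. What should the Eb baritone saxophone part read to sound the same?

F6 B#5 G5 A5

First find concert pitch: the Eb alto saxophone sounds a major sixth below written, so F5 B♯4 G4 A4 sounds Ab4 D#4 Bb3 C4.
Then write for Eb baritone saxophone: it sounds a major thirteenth below written, so the part must be a major thirteenth above concert.
Ab4 → F6
D#4 → B#5
Bb3 → G5
C4 → A5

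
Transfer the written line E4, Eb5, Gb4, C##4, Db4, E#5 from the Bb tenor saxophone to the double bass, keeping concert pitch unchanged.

D4 Db5 Fb4 B#3 Cb4 D#5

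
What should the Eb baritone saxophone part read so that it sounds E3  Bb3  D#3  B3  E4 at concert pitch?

The Eb baritone saxophone sounds a major thirteenth below written, so the written part must be a major thirteenth above concert — transpose each note up.
E3 to C#5
Bb3 to G5
D#3 to B#4
B3 to G#5
E4 to C#6

C#5 G5 B#4 G#5 C#6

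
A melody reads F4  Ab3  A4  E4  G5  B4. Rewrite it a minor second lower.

F4 becomes E4
Ab3 becomes G3
A4 becomes G#4
E4 becomes D#4
G5 becomes F#5
B4 becomes A#4

E4 G3 G#4 D#4 F#5 A#4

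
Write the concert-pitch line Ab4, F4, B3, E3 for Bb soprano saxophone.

Bb4 G4 C#4 F#3

The Bb soprano saxophone sounds a major second below written, so the written part must be a major second above concert — transpose each note up.
Ab4 → Bb4
F4 → G4
B3 → C#4
E3 → F#3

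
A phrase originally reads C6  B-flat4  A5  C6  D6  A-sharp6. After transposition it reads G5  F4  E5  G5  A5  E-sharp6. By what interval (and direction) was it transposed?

Take the first pair: C6 → G5. C to G spans 4 letter names, so the interval is some kind of fourth.
G5 to C6 is 5 semitones, which makes it a perfect fourth; the second version is lower, so the direction is down.
Checking another pair — A#6 → E#6 — gives the same interval.

down a perfect fourth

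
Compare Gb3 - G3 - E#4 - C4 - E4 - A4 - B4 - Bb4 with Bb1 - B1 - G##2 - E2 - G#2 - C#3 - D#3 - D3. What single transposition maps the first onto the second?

Take the first pair: Gb3 → Bb1. G to B spans 13 letter names, so the interval is some kind of thirteenth.
Bb1 to Gb3 is 20 semitones, which makes it a minor thirteenth; the second version is lower, so the direction is down.
Checking another pair — Bb4 → D3 — gives the same interval.

down a minor thirteenth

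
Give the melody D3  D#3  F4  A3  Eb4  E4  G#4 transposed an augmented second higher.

E#3 E##3 G#4 B#3 F#4 F##4 A##4

D3 to E#3
D#3 to E##3
F4 to G#4
A3 to B#3
Eb4 to F#4
E4 to F##4
G#4 to A##4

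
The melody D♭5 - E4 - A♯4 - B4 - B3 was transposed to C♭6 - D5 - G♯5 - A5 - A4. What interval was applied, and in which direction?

From Db5 to Cb6 is 7 letter names — a seventh of some quality.
Db5 to Cb6 is 10 semitones, which makes it a minor seventh; the second version is higher, so the direction is up.
Checking another pair — B3 → A4 — gives the same interval.

up a minor seventh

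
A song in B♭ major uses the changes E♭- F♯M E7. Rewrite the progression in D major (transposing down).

G- A#M G#7

B♭ major down to D major is a minor sixth; each chord root moves by that interval while the quality stays the same.
E♭-: root E♭ down a minor sixth → G, giving G-.
F♯M: root F♯ down a minor sixth → A#, giving A#M.
E7: root E down a minor sixth → G#, giving G#7.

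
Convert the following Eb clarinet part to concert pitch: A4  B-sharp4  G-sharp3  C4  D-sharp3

The Eb clarinet sounds a minor third above written, so transpose each written note up a minor third.
A4 becomes C5
B#4 becomes D#5
G#3 becomes B3
C4 becomes Eb4
D#3 becomes F#3

C5 D#5 B3 Eb4 F#3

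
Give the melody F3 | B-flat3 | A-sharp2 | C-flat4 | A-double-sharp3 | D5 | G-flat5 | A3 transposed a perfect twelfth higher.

C5 F5 E#4 Gb5 E##5 A6 Db7 E5

F3 gives C5
Bb3 gives F5
A#2 gives E#4
Cb4 gives Gb5
A##3 gives E##5
D5 gives A6
Gb5 gives Db7
A3 gives E5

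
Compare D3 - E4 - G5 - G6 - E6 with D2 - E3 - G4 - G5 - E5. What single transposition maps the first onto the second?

down a perfect octave

Take the first pair: D3 → D2. D to D spans 8 letter names, so the interval is some kind of octave.
D2 to D3 is 12 semitones, which makes it a perfect octave; the second version is lower, so the direction is down.
Checking another pair — E6 → E5 — gives the same interval.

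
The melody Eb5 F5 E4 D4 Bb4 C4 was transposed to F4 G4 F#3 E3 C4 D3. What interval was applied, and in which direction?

down a minor seventh

From Eb5 to F4 is 7 letter names — a seventh of some quality.
F4 to Eb5 is 10 semitones, which makes it a minor seventh; the second version is lower, so the direction is down.
Checking another pair — C4 → D3 — gives the same interval.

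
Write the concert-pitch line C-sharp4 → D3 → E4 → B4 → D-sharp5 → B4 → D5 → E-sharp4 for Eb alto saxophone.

The Eb alto saxophone sounds a major sixth below written, so the written part must be a major sixth above concert — transpose each note up.
C#4 gives A#4
D3 gives B3
E4 gives C#5
B4 gives G#5
D#5 gives B#5
B4 gives G#5
D5 gives B5
E#4 gives C##5

A#4 B3 C#5 G#5 B#5 G#5 B5 C##5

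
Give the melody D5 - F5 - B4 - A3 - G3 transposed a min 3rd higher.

F5 Ab5 D5 C4 Bb3

A minor third up from D5 gives F5.
F5 up a minor third is Ab5.
A minor third up from B4 gives D5.
A3: a third up reaches C, and 3 semitones makes it C4.
A minor third up from G3 gives Bb3.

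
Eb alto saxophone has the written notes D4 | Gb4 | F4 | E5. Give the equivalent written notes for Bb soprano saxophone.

G3 Cb4 Bb3 A4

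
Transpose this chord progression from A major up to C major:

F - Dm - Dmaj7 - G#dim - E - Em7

Ab Fm Fmaj7 Bdim G Gm7

A major up to C major is a minor third; each chord root moves by that interval while the quality stays the same.
F: root F up a minor third → Ab, giving Ab.
Dm: root D up a minor third → F, giving Fm.
Dmaj7: root D up a minor third → F, giving Fmaj7.
G#dim: root G# up a minor third → B, giving Bdim.
E: root E up a minor third → G, giving G.
Em7: root E up a minor third → G, giving Gm7.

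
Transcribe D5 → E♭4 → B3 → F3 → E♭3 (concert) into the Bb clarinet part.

E5 F4 C#4 G3 F3

The Bb clarinet sounds a major second below written, so the written part must be a major second above concert — transpose each note up.
D5 gives E5
Eb4 gives F4
B3 gives C#4
F3 gives G3
Eb3 gives F3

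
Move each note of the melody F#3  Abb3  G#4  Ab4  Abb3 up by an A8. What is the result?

F#3 up an augmented octave is F##4.
Abb3 up an augmented octave is Ab4.
G#4 up an augmented octave is G##5.
Ab4 up an augmented octave is A5.
Abb3 up an augmented octave is Ab4.

F##4 Ab4 G##5 A5 Ab4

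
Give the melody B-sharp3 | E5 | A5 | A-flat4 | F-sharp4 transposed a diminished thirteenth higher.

G5 Cb7 Fb7 Fbb6 Db6

A diminished thirteenth up from B#3 gives G5.
E5 up a diminished thirteenth is Cb7.
A5 up a diminished thirteenth is Fb7.
A diminished thirteenth up from Ab4 gives Fbb6.
F#4: a thirteenth up reaches D, and 19 semitones makes it Db6.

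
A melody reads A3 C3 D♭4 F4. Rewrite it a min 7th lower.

A minor seventh down from A3 gives B2.
C3 down a minor seventh is D2.
A minor seventh down from Db4 gives Eb3.
F4: a seventh down reaches G, and 10 semitones makes it G3.

B2 D2 Eb3 G3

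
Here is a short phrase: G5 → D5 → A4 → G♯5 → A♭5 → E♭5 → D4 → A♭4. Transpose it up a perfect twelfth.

D7 A6 E6 D#7 Eb7 Bb6 A5 Eb6

G5 -> D7
D5 -> A6
A4 -> E6
G#5 -> D#7
Ab5 -> Eb7
Eb5 -> Bb6
D4 -> A5
Ab4 -> Eb6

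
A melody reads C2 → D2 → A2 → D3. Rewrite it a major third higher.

C2 becomes E2
D2 becomes F#2
A2 becomes C#3
D3 becomes F#3

E2 F#2 C#3 F#3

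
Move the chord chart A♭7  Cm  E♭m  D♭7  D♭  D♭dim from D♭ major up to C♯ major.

D♭ major up to C♯ major is an augmented seventh; each chord root moves by that interval while the quality stays the same.
A♭7: root A♭ up an augmented seventh → G#, giving G#7.
Cm: root C up an augmented seventh → B#, giving B#m.
E♭m: root E♭ up an augmented seventh → D#, giving D#m.
D♭7: root D♭ up an augmented seventh → C#, giving C#7.
D♭: root D♭ up an augmented seventh → C#, giving C#.
D♭dim: root D♭ up an augmented seventh → C#, giving C#dim.

G#7 B#m D#m C#7 C# C#dim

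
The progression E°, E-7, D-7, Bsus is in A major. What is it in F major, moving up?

C° C-7 Bb-7 Gsus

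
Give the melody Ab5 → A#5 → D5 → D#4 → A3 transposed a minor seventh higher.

Gb6 G#6 C6 C#5 G4

Ab5: a seventh up reaches G, and 10 semitones makes it Gb6.
A#5: a seventh up reaches G, and 10 semitones makes it G#6.
D5: a seventh up reaches C, and 10 semitones makes it C6.
D#4 up a minor seventh is C#5.
A3 up a minor seventh is G4.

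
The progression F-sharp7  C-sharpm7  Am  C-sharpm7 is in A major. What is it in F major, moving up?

D7 Am7 Fm Am7

A major up to F major is a minor sixth; each chord root moves by that interval while the quality stays the same.
F-sharp7: root F-sharp up a minor sixth → D, giving D7.
C-sharpm7: root C-sharp up a minor sixth → A, giving Am7.
Am: root A up a minor sixth → F, giving Fm.
C-sharpm7: root C-sharp up a minor sixth → A, giving Am7.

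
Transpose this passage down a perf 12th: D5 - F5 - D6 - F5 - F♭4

G3 Bb3 G4 Bb3 Bbb2

D5 -> G3
F5 -> Bb3
D6 -> G4
F5 -> Bb3
Fb4 -> Bbb2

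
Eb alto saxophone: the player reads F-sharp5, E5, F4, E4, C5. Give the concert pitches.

Written C4 on the Eb alto saxophone sounds as Eb3, a major sixth lower; apply that shift to every note.
F#5 → A4
E5 → G4
F4 → Ab3
E4 → G3
C5 → Eb4

A4 G4 Ab3 G3 Eb4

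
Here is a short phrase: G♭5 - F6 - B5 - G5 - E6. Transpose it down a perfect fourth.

Db5 C6 F#5 D5 B5

Gb5 -> Db5
F6 -> C6
B5 -> F#5
G5 -> D5
E6 -> B5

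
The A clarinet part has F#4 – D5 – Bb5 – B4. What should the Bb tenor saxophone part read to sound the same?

E#5 C#6 A6 A#5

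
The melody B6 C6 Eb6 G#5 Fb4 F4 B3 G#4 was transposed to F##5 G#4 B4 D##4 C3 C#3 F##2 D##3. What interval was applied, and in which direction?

down a diminished eleventh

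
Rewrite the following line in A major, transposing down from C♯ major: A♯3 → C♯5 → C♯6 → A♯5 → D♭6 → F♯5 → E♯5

C♯ major to A major down is a major third, so every note moves down by that interval.
A#3 to F#3
C#5 to A4
C#6 to A5
A#5 to F#5
Db6 to Bbb5
F#5 to D5
E#5 to C#5

F#3 A4 A5 F#5 Bbb5 D5 C#5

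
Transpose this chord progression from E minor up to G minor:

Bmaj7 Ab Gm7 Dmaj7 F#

Dmaj7 Cb Bbm7 Fmaj7 A

E minor up to G minor is a minor third; each chord root moves by that interval while the quality stays the same.
Bmaj7: root B up a minor third → D, giving Dmaj7.
Ab: root Ab up a minor third → Cb, giving Cb.
Gm7: root G up a minor third → Bb, giving Bbm7.
Dmaj7: root D up a minor third → F, giving Fmaj7.
F#: root F# up a minor third → A, giving A.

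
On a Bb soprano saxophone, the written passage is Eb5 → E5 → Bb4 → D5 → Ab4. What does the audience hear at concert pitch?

Written C4 on the Bb soprano saxophone sounds as Bb3, a major second lower; apply that shift to every note.
Eb5 becomes Db5
E5 becomes D5
Bb4 becomes Ab4
D5 becomes C5
Ab4 becomes Gb4

Db5 D5 Ab4 C5 Gb4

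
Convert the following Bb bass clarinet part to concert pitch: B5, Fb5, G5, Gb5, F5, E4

A4 Ebb4 F4 Fb4 Eb4 D3

The Bb bass clarinet sounds a major ninth below written, so transpose each written note down a major ninth.
B5 → A4
Fb5 → Ebb4
G5 → F4
Gb5 → Fb4
F5 → Eb4
E4 → D3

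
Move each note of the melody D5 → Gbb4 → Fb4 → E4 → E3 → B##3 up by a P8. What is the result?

D6 Gbb5 Fb5 E5 E4 B##4

D5: an octave up reaches D, and 12 semitones makes it D6.
A perfect octave up from Gbb4 gives Gbb5.
Fb4: an octave up reaches F, and 12 semitones makes it Fb5.
A perfect octave up from E4 gives E5.
E3: an octave up reaches E, and 12 semitones makes it E4.
B##3 up a perfect octave is B##4.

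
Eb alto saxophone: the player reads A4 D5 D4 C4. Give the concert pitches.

C4 F4 F3 Eb3

Written C4 on the Eb alto saxophone sounds as Eb3, a major sixth lower; apply that shift to every note.
A4 → C4
D5 → F4
D4 → F3
C4 → Eb3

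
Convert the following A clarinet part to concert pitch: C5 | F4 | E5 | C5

A4 D4 C#5 A4

Written C4 on the A clarinet sounds as A3, a minor third lower; apply that shift to every note.
C5 -> A4
F4 -> D4
E5 -> C#5
C5 -> A4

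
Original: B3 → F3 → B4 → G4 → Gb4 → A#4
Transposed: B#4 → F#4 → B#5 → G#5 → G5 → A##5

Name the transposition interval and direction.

up an augmented octave

Take the first pair: B3 → B#4. B to B spans 8 letter names, so the interval is some kind of octave.
B3 to B#4 is 13 semitones, which makes it an augmented octave; the second version is higher, so the direction is up.
Checking another pair — A#4 → A##5 — gives the same interval.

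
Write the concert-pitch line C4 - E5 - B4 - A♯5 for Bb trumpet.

D4 F#5 C#5 B#5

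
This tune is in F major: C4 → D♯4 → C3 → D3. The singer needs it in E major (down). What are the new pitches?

From F down to E is a minor second; apply that to each pitch.
C4 -> B3
D#4 -> C##4
C3 -> B2
D3 -> C#3

B3 C##4 B2 C#3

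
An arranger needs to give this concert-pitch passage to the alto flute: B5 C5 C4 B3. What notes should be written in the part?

The alto flute sounds a perfect fourth below written, so the written part must be a perfect fourth above concert — transpose each note up.
B5 gives E6
C5 gives F5
C4 gives F4
B3 gives E4

E6 F5 F4 E4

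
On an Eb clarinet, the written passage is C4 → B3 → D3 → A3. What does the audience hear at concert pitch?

Written C4 on the Eb clarinet sounds as Eb4, a minor third higher; apply that shift to every note.
C4 becomes Eb4
B3 becomes D4
D3 becomes F3
A3 becomes C4

Eb4 D4 F3 C4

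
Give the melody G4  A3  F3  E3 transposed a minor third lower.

G4 to E4
A3 to F#3
F3 to D3
E3 to C#3

E4 F#3 D3 C#3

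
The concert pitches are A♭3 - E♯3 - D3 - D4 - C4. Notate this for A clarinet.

The A clarinet sounds a minor third below written, so the written part must be a minor third above concert — transpose each note up.
Ab3 gives Cb4
E#3 gives G#3
D3 gives F3
D4 gives F4
C4 gives Eb4

Cb4 G#3 F3 F4 Eb4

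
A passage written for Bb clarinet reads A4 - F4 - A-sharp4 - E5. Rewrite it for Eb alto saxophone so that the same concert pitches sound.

First find concert pitch: the Bb clarinet sounds a major second below written, so A4 F4 A-sharp4 E5 sounds G4 Eb4 G#4 D5.
Then write for Eb alto saxophone: it sounds a major sixth below written, so the part must be a major sixth above concert.
G4 → E5
Eb4 → C5
G#4 → E#5
D5 → B5

E5 C5 E#5 B5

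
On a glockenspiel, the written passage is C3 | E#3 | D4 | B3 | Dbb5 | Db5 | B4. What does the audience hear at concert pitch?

C5 E#5 D6 B5 Dbb7 Db7 B6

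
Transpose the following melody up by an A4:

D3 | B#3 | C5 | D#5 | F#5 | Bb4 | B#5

D3 up an augmented fourth is G#3.
B#3 up an augmented fourth is E##4.
An augmented fourth up from C5 gives F#5.
An augmented fourth up from D#5 gives G##5.
An augmented fourth up from F#5 gives B#5.
An augmented fourth up from Bb4 gives E5.
An augmented fourth up from B#5 gives E##6.

G#3 E##4 F#5 G##5 B#5 E5 E##6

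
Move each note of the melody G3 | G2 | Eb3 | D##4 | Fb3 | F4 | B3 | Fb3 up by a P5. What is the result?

D4 D3 Bb3 A##4 Cb4 C5 F#4 Cb4

G3 -> D4
G2 -> D3
Eb3 -> Bb3
D##4 -> A##4
Fb3 -> Cb4
F4 -> C5
B3 -> F#4
Fb3 -> Cb4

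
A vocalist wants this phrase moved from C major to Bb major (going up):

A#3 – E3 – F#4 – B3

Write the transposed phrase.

G#4 D4 E5 A4

From C up to Bb is a minor seventh; apply that to each pitch.
A#3 becomes G#4
E3 becomes D4
F#4 becomes E5
B3 becomes A4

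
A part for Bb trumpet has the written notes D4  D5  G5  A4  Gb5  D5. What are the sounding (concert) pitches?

C4 C5 F5 G4 Fb5 C5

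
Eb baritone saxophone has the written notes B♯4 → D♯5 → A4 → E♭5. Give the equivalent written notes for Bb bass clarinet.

E#4 G#4 D4 Ab4

First find concert pitch: the Eb baritone saxophone sounds a major thirteenth below written, so B♯4 D♯5 A4 E♭5 sounds D#3 F#3 C3 Gb3.
Then write for Bb bass clarinet: it sounds a major ninth below written, so the part must be a major ninth above concert.
D#3 → E#4
F#3 → G#4
C3 → D4
Gb3 → Ab4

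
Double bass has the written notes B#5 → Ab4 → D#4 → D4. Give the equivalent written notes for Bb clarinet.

First find concert pitch: the double bass sounds a perfect octave below written, so B#5 Ab4 D#4 D4 sounds B#4 Ab3 D#3 D3.
Then write for Bb clarinet: it sounds a major second below written, so the part must be a major second above concert.
B#4 → C##5
Ab3 → Bb3
D#3 → E#3
D3 → E3

C##5 Bb3 E#3 E3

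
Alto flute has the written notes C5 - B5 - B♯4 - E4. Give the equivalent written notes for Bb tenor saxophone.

A5 G#6 G##5 C#5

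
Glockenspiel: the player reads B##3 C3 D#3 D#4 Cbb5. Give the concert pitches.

B##5 C5 D#5 D#6 Cbb7

Written C4 on the glockenspiel sounds as C6, a perfect fifteenth higher; apply that shift to every note.
B##3 -> B##5
C3 -> C5
D#3 -> D#5
D#4 -> D#6
Cbb5 -> Cbb7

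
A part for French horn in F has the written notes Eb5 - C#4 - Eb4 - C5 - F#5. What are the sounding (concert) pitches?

Written C4 on the French horn in F sounds as F3, a perfect fifth lower; apply that shift to every note.
Eb5 → Ab4
C#4 → F#3
Eb4 → Ab3
C5 → F4
F#5 → B4

Ab4 F#3 Ab3 F4 B4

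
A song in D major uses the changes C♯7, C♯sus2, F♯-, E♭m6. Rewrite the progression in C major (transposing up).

D major up to C major is a minor seventh; each chord root moves by that interval while the quality stays the same.
C♯7: root C♯ up a minor seventh → B, giving B7.
C♯sus2: root C♯ up a minor seventh → B, giving Bsus2.
F♯-: root F♯ up a minor seventh → E, giving E-.
E♭m6: root E♭ up a minor seventh → Db, giving Dbm6.

B7 Bsus2 E- Dbm6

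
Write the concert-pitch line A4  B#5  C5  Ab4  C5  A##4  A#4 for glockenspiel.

The glockenspiel sounds a perfect fifteenth above written, so the written part must be a perfect fifteenth below concert — transpose each note down.
A4 becomes A2
B#5 becomes B#3
C5 becomes C3
Ab4 becomes Ab2
C5 becomes C3
A##4 becomes A##2
A#4 becomes A#2

A2 B#3 C3 Ab2 C3 A##2 A#2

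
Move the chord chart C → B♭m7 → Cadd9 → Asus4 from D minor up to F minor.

Eb Dbm7 Ebadd9 Csus4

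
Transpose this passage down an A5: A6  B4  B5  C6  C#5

Db6 Eb4 Eb5 Fb5 F4

A6 down an augmented fifth is Db6.
B4 down an augmented fifth is Eb4.
B5: a fifth down reaches E, and 8 semitones makes it Eb5.
C6: a fifth down reaches F, and 8 semitones makes it Fb5.
C#5: a fifth down reaches F, and 8 semitones makes it F4.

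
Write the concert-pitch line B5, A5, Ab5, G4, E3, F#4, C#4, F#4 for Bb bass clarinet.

C#7 B6 Bb6 A5 F#4 G#5 D#5 G#5

Written C4 sounds as Bb2 on the Bb bass clarinet, so concert pitches are written a major ninth up.
B5 becomes C#7
A5 becomes B6
Ab5 becomes Bb6
G4 becomes A5
E3 becomes F#4
F#4 becomes G#5
C#4 becomes D#5
F#4 becomes G#5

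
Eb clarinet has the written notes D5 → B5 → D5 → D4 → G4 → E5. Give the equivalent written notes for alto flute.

Bb5 G6 Bb5 Bb4 Eb5 C6

First find concert pitch: the Eb clarinet sounds a minor third above written, so D5 B5 D5 D4 G4 E5 sounds F5 D6 F5 F4 Bb4 G5.
Then write for alto flute: it sounds a perfect fourth below written, so the part must be a perfect fourth above concert.
F5 → Bb5
D6 → G6
F5 → Bb5
F4 → Bb4
Bb4 → Eb5
G5 → C6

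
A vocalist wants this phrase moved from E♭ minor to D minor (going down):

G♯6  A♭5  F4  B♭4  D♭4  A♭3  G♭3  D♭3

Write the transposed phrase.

E♭ minor to D minor down is a minor second, so every note moves down by that interval.
G#6 -> F##6
Ab5 -> G5
F4 -> E4
Bb4 -> A4
Db4 -> C4
Ab3 -> G3
Gb3 -> F3
Db3 -> C3

F##6 G5 E4 A4 C4 G3 F3 C3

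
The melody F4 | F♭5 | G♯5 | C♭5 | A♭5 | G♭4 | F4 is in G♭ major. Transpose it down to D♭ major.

C4 Cb5 D#5 Gb4 Eb5 Db4 C4

From G♭ down to D♭ is a perfect fourth; apply that to each pitch.
F4 → C4
Fb5 → Cb5
G#5 → D#5
Cb5 → Gb4
Ab5 → Eb5
Gb4 → Db4
F4 → C4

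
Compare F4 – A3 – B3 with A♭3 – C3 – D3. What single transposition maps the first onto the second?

down a major sixth

Take the first pair: F4 → Ab3. F to A spans 6 letter names, so the interval is some kind of sixth.
Ab3 to F4 is 9 semitones, which makes it a major sixth; the second version is lower, so the direction is down.
Checking another pair — B3 → D3 — gives the same interval.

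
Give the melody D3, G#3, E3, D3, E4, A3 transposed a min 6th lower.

A minor sixth down from D3 gives F#2.
G#3: a sixth down reaches B, and 8 semitones makes it B#2.
E3: a sixth down reaches G, and 8 semitones makes it G#2.
D3: a sixth down reaches F, and 8 semitones makes it F#2.
E4: a sixth down reaches G, and 8 semitones makes it G#3.
A3: a sixth down reaches C, and 8 semitones makes it C#3.

F#2 B#2 G#2 F#2 G#3 C#3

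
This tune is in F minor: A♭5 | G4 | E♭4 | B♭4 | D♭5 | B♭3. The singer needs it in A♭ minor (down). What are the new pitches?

Cb5 Bb3 Gb3 Db4 Fb4 Db3

F minor to A♭ minor down is a major sixth, so every note moves down by that interval.
Ab5 to Cb5
G4 to Bb3
Eb4 to Gb3
Bb4 to Db4
Db5 to Fb4
Bb3 to Db3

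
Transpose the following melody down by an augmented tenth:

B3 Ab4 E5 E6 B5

Gb2 Fbb3 Cb4 Cb5 Gb4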